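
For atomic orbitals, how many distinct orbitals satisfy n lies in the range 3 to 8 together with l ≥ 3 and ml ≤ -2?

Work shell by shell — for each n, count the (l, ml) pairs that satisfy l ≥ 3 and ml ≤ -2:
n=4 → 2; n=5 → 5; n=6 → 9; n=7 → 14; n=8 → 20.
Total orbitals: 2 + 5 + 9 + 14 + 20 = 50.

50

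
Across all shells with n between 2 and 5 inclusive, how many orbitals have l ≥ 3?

23

For each n in the range, tally the orbitals obeying l ≥ 3:
n=4 → 7; n=5 → 16.
Total orbitals: 7 + 16 = 23.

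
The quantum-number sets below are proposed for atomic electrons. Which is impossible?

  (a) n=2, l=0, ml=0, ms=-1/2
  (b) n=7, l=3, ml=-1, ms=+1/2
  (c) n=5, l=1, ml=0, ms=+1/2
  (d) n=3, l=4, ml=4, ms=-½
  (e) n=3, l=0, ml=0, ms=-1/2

(d) has l = 4 ≥ n = 3, violating 0 ≤ l ≤ n−1.
The remaining sets (a), (b), (c), (e) satisfy all four rules.

(d)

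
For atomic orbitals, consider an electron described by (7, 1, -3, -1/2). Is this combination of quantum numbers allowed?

Not allowed

The magnetic quantum number must satisfy −l ≤ m_l ≤ l. With l = 1, m_l can only be -1, 0, 1, so m_l = -3 is forbidden.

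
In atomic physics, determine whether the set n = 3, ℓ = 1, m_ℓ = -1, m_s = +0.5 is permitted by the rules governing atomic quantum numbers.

Allowed

n = 3 is a positive integer. ℓ = 1 satisfies 0 ≤ ℓ ≤ n−1 = 2. m_ℓ = -1 lies in the range −ℓ … +ℓ (here −1 … 1). m_s = +1/2 is one of ±1/2.
All four constraints are satisfied.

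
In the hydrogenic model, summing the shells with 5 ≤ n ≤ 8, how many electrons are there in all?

348

Shell n has n² orbitals: 5²=25 + 6²=36 + 7²=49 + 8²=64 = 174 orbitals.
Two spin states per orbital: 2 × 174 = 348 electrons.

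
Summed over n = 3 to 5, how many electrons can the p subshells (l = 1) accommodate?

A p subshell (l = 1) exists for every n ≥ 2, so shells n = 3, 4, 5 each contribute one — 3 subshells.
Since each p subshell holds 2(2·1+1) = 6 electrons, the total is 3 × 6 = 18.

18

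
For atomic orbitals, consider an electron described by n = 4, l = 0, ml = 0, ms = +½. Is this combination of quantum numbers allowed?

n = 4 is a positive integer. l = 0 satisfies 0 ≤ l ≤ n−1 = 3. ml = 0 lies in the range −l … +l (here 0). ms = +1/2 is one of ±1/2.
All four constraints are satisfied.

Valid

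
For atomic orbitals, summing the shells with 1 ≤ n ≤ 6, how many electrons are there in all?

182

Shell n has n² orbitals: 1²=1 + 2²=4 + 3²=9 + 4²=16 + 5²=25 + 6²=36 = 91 orbitals.
Two spin states per orbital: 2 × 91 = 182 electrons.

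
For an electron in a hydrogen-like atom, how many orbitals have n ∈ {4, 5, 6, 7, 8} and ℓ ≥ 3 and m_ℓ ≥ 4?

Per-shell orbital counts meeting the constraint:
n=5 → 1; n=6 → 3; n=7 → 6; n=8 → 10.
Total orbitals: 1 + 3 + 6 + 10 = 20.

20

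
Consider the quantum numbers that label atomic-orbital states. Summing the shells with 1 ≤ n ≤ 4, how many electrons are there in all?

60

Shell n has n² orbitals: 1²=1 + 2²=4 + 3²=9 + 4²=16 = 30 orbitals.
Two spin states per orbital: 2 × 30 = 60 electrons.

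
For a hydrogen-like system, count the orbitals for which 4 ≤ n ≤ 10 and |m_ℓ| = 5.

Work shell by shell — for each n, count the (ℓ, m_ℓ) pairs that satisfy |m_ℓ| = 5:
n=6 → 2; n=7 → 4; n=8 → 6; n=9 → 8; n=10 → 10.
Total orbitals: 2 + 4 + 6 + 8 + 10 = 30.

30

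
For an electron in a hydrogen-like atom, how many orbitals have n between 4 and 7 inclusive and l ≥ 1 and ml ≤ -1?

52

Work shell by shell — for each n, count the (l, ml) pairs that satisfy l ≥ 1 and ml ≤ -1:
n=4 → 6; n=5 → 10; n=6 → 15; n=7 → 21.
Total orbitals: 6 + 10 + 15 + 21 = 52.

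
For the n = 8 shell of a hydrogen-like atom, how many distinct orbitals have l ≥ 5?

Go through l = 0, …, 7 (the values permitted for n = 8).
Orbitals with l ≥ 5, by l: l=5 → 11; l=6 → 13; l=7 → 15.
Total orbitals: 11 + 13 + 15 = 39.

39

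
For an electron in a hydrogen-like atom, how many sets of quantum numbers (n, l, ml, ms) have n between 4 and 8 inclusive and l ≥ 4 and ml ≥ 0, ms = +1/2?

60

Per-shell orbital counts meeting the constraint:
n=5 → 5; n=6 → 11; n=7 → 18; n=8 → 26.
Orbitals: 5 + 11 + 18 + 26 = 60. With ms fixed to +1/2 there is one state per orbital, so 60 states.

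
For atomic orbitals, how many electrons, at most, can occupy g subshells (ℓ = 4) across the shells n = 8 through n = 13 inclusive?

A g subshell (ℓ = 4) exists for every n ≥ 5, so shells n = 8, 9, 10, 11, 12, 13 each contribute one — 6 subshells.
Since each g subshell holds 2(2·4+1) = 18 electrons, the total is 6 × 18 = 108.

108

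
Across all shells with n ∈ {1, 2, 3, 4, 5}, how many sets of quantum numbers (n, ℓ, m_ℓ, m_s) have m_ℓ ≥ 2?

20

For each n in the range, tally the orbitals obeying m_ℓ ≥ 2:
n=3 → 1; n=4 → 3; n=5 → 6.
Orbitals: 1 + 3 + 6 = 10. Including both spin states (m_s = ±1/2) gives 2 × 10 = 20 states.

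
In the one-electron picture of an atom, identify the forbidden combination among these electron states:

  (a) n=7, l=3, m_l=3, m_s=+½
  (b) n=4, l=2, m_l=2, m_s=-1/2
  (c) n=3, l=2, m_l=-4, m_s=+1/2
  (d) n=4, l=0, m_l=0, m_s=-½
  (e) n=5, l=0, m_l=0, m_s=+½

(c)

(c) has |m_l| = 4 > l = 2, violating −l ≤ m_l ≤ l.
The remaining sets (a), (b), (d), (e) satisfy all four rules.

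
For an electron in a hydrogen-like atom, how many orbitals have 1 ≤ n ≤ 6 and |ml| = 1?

30

Per-shell orbital counts meeting the constraint:
n=2 → 2; n=3 → 4; n=4 → 6; n=5 → 8; n=6 → 10.
Total orbitals: 2 + 4 + 6 + 8 + 10 = 30.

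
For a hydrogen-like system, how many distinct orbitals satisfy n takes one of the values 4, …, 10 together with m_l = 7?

6

Go shell by shell, enumerating (l, m_l) with m_l = 7:
n=8 → 1; n=9 → 2; n=10 → 3.
Total orbitals: 1 + 2 + 3 = 6.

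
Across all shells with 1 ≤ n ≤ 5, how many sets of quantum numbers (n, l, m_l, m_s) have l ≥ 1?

For each n in the range, tally the orbitals obeying l ≥ 1:
n=2 → 3; n=3 → 8; n=4 → 15; n=5 → 24.
Orbitals: 3 + 8 + 15 + 24 = 50. Including both spin states (m_s = ±1/2) gives 2 × 50 = 100 states.

100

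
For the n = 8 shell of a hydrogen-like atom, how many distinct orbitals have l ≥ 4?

Go through l = 0, …, 7 (the values permitted for n = 8).
Orbitals with l ≥ 4, by l: l=4 → 9; l=5 → 11; l=6 → 13; l=7 → 15.
Total orbitals: 9 + 11 + 13 + 15 = 48.

48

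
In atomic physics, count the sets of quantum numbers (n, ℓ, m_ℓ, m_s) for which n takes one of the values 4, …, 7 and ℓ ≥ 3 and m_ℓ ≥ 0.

For each n in the range, tally the orbitals obeying ℓ ≥ 3 and m_ℓ ≥ 0:
n=4 → 4; n=5 → 9; n=6 → 15; n=7 → 22.
Orbitals: 4 + 9 + 15 + 22 = 50. Including both spin states (m_s = ±1/2) gives 2 × 50 = 100 states.

100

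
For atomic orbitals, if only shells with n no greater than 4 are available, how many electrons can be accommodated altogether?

Total orbitals = 1² + 2² + 3² + 4² = 30. Doubling for spin gives 60 electrons.

60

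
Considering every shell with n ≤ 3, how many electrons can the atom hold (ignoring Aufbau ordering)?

Total orbitals = 1² + 2² + 3² = 14. Doubling for spin gives 28 electrons.

28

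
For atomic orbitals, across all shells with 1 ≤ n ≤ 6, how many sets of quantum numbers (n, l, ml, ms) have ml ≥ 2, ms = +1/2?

Go shell by shell, enumerating (l, ml) with ml ≥ 2:
n=3 → 1; n=4 → 3; n=5 → 6; n=6 → 10.
Orbitals: 1 + 3 + 6 + 10 = 20. With ms fixed to +1/2 there is one state per orbital, so 20 states.

20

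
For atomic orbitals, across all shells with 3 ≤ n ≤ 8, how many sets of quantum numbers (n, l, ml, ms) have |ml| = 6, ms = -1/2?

6

For each n in the range, tally the orbitals obeying |ml| = 6:
n=7 → 2; n=8 → 4.
Orbitals: 2 + 4 = 6. With ms fixed to -1/2 there is one state per orbital, so 6 states.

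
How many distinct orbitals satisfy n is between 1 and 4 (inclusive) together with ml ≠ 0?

20

Per-shell orbital counts meeting the constraint:
n=2 → 2; n=3 → 6; n=4 → 12.
Total orbitals: 2 + 6 + 12 = 20.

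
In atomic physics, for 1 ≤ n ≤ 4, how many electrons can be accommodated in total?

Total orbitals = 1² + 2² + 3² + 4² = 30. Doubling for spin gives 60 electrons.

60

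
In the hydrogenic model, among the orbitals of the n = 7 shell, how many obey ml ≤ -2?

15

Go through l = 0, …, 6 (the values permitted for n = 7).
Per l-value: l=2 → 1; l=3 → 2; l=4 → 3; l=5 → 4; l=6 → 5.
Total orbitals: 1 + 2 + 3 + 4 + 5 = 15.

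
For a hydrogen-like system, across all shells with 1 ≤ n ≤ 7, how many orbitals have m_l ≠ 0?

112

Go shell by shell, enumerating (l, m_l) with m_l ≠ 0:
n=2 → 2; n=3 → 6; n=4 → 12; n=5 → 20; n=6 → 30; n=7 → 42.
Total orbitals: 2 + 6 + 12 + 20 + 30 + 42 = 112.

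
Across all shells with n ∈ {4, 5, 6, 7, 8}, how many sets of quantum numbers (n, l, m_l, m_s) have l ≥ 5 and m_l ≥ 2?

56

Treat each shell separately and count matching orbitals:
n=6 → 4; n=7 → 9; n=8 → 15.
Orbitals: 4 + 9 + 15 = 28. Including both spin states (m_s = ±1/2) gives 2 × 28 = 56 states.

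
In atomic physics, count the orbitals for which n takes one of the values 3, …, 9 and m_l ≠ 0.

238

Go shell by shell, enumerating (l, m_l) with m_l ≠ 0:
n=3 → 6; n=4 → 12; n=5 → 20; n=6 → 30; n=7 → 42; n=8 → 56; n=9 → 72.
Total orbitals: 6 + 12 + 20 + 30 + 42 + 56 + 72 = 238.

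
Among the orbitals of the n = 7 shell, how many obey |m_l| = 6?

2

The n = 7 shell has l = 0 through 6; check each.
Orbitals with |m_l| = 6, by l: l=6 → 2.
Total orbitals: 2.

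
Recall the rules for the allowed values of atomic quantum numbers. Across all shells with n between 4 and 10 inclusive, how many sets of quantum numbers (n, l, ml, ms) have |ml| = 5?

60

Count contributing orbitals for each principal shell:
n=6 → 2; n=7 → 4; n=8 → 6; n=9 → 8; n=10 → 10.
Orbitals: 2 + 4 + 6 + 8 + 10 = 30. Including both spin states (ms = ±1/2) gives 2 × 30 = 60 states.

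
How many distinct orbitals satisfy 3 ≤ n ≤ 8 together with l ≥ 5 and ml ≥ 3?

22

Treat each shell separately and count matching orbitals:
n=6 → 3; n=7 → 7; n=8 → 12.
Total orbitals: 3 + 7 + 12 = 22.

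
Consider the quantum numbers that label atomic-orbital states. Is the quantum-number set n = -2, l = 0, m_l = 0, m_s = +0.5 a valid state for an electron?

The principal quantum number must be a positive integer (n ≥ 1), but here n = -2.

Invalid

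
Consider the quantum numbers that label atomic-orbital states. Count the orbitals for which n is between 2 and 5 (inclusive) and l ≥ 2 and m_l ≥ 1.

16

Per-shell orbital counts meeting the constraint:
n=3 → 2; n=4 → 5; n=5 → 9.
Total orbitals: 2 + 5 + 9 = 16.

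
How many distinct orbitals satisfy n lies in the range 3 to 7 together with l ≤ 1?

Work shell by shell — for each n, count the (l, ml) pairs that satisfy l ≤ 1:
n=3 → 4; n=4 → 4; n=5 → 4; n=6 → 4; n=7 → 4.
Total orbitals: 4 + 4 + 4 + 4 + 4 = 20.

20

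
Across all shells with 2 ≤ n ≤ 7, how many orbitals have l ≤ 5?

126

Count contributing orbitals for each principal shell:
n=2 → 4; n=3 → 9; n=4 → 16; n=5 → 25; n=6 → 36; n=7 → 36.
Total orbitals: 4 + 9 + 16 + 25 + 36 + 36 = 126.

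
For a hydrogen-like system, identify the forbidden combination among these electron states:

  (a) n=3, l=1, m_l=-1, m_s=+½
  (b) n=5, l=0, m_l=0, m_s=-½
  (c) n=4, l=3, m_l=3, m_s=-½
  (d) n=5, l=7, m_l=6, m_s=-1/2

(d)

(d) has l = 7 ≥ n = 5, violating 0 ≤ l ≤ n−1.
The remaining sets (a), (b), (c) satisfy all four rules.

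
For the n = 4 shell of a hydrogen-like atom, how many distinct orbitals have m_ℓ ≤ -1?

6

With n = 4 the allowed ℓ are 0, 1, …, 3.
Contributions: ℓ=1 → 1; ℓ=2 → 2; ℓ=3 → 3.
Total orbitals: 1 + 2 + 3 = 6.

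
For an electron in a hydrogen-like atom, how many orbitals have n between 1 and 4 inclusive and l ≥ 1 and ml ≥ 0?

Treat each shell separately and count matching orbitals:
n=2 → 2; n=3 → 5; n=4 → 9.
Total orbitals: 2 + 5 + 9 = 16.

16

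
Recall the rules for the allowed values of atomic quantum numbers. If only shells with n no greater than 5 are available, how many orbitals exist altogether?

Total orbitals = 1² + 2² + 3² + 4² + 5² = 55.

55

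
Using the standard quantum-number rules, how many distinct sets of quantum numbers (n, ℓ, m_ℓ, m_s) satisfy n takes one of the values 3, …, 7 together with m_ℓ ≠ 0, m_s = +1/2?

Per-shell orbital counts meeting the constraint:
n=3 → 6; n=4 → 12; n=5 → 20; n=6 → 30; n=7 → 42.
Orbitals: 6 + 12 + 20 + 30 + 42 = 110. With m_s fixed to +1/2 there is one state per orbital, so 110 states.

110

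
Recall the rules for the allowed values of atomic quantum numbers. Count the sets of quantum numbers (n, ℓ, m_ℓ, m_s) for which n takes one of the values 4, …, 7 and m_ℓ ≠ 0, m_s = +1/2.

104

For each n in the range, tally the orbitals obeying m_ℓ ≠ 0:
n=4 → 12; n=5 → 20; n=6 → 30; n=7 → 42.
Orbitals: 12 + 20 + 30 + 42 = 104. With m_s fixed to +1/2 there is one state per orbital, so 104 states.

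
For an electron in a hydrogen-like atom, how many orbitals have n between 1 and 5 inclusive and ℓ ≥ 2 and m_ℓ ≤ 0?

22

For each n in the range, tally the orbitals obeying ℓ ≥ 2 and m_ℓ ≤ 0:
n=3 → 3; n=4 → 7; n=5 → 12.
Total orbitals: 3 + 7 + 12 = 22.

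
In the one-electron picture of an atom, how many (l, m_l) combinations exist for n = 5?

The n = 5 shell contains n² = 5² = 25 orbitals.

25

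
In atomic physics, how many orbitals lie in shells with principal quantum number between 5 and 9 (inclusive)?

Shell n has n² orbitals: 5²=25 + 6²=36 + 7²=49 + 8²=64 + 9²=81 = 255 orbitals.

255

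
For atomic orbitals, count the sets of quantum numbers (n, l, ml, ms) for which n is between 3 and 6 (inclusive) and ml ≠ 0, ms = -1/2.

Treat each shell separately and count matching orbitals:
n=3 → 6; n=4 → 12; n=5 → 20; n=6 → 30.
Orbitals: 6 + 12 + 20 + 30 = 68. With ms fixed to -1/2 there is one state per orbital, so 68 states.

68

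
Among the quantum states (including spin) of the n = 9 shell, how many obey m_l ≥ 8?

2

Orbitals with m_l ≥ 8, by l: l=8 → 1.
Orbitals: 1. Each orbital carries two spin states, so 1 × 2 = 2 states.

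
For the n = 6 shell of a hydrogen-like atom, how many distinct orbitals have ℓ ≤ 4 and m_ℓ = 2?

For n = 6, ℓ ranges over 0 … 5.
Orbitals with ℓ ≤ 4 and m_ℓ = 2, by ℓ: ℓ=2 → 1; ℓ=3 → 1; ℓ=4 → 1.
Total orbitals: 1 + 1 + 1 = 3.

3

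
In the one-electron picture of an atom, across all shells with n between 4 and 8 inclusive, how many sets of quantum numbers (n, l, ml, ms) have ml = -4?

Work shell by shell — for each n, count the (l, ml) pairs that satisfy ml = -4:
n=5 → 1; n=6 → 2; n=7 → 3; n=8 → 4.
Orbitals: 1 + 2 + 3 + 4 = 10. Including both spin states (ms = ±1/2) gives 2 × 10 = 20 states.

20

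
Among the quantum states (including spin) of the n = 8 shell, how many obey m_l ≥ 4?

The n = 8 shell has l = 0 through 7; check each.
Contributions: l=4 → 1; l=5 → 2; l=6 → 3; l=7 → 4.
Orbitals: 1 + 2 + 3 + 4 = 10. Each orbital carries two spin states, so 10 × 2 = 20 states.

20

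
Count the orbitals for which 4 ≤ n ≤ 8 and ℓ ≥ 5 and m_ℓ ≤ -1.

Work shell by shell — for each n, count the (ℓ, m_ℓ) pairs that satisfy ℓ ≥ 5 and m_ℓ ≤ -1:
n=6 → 5; n=7 → 11; n=8 → 18.
Total orbitals: 5 + 11 + 18 = 34.

34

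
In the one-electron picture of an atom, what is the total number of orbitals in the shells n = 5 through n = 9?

255

Shell n has n² orbitals: 5²=25 + 6²=36 + 7²=49 + 8²=64 + 9²=81 = 255 orbitals.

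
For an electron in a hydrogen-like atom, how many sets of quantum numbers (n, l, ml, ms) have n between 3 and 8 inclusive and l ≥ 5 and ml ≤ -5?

Work shell by shell — for each n, count the (l, ml) pairs that satisfy l ≥ 5 and ml ≤ -5:
n=6 → 1; n=7 → 3; n=8 → 6.
Orbitals: 1 + 3 + 6 = 10. Including both spin states (ms = ±1/2) gives 2 × 10 = 20 states.

20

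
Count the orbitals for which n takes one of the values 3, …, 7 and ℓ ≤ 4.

Treat each shell separately and count matching orbitals:
n=3 → 9; n=4 → 16; n=5 → 25; n=6 → 25; n=7 → 25.
Total orbitals: 9 + 16 + 25 + 25 + 25 = 100.

100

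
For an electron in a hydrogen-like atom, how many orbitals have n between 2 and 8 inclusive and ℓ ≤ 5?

162

Work shell by shell — for each n, count the (ℓ, m_ℓ) pairs that satisfy ℓ ≤ 5:
n=2 → 4; n=3 → 9; n=4 → 16; n=5 → 25; n=6 → 36; n=7 → 36; n=8 → 36.
Total orbitals: 4 + 9 + 16 + 25 + 36 + 36 + 36 = 162.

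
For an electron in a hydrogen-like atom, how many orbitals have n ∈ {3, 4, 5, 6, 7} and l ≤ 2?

45

Go shell by shell, enumerating (l, m_l) with l ≤ 2:
n=3 → 9; n=4 → 9; n=5 → 9; n=6 → 9; n=7 → 9.
Total orbitals: 9 + 9 + 9 + 9 + 9 = 45.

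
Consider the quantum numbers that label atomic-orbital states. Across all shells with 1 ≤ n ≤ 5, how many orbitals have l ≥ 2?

38

Work shell by shell — for each n, count the (l, m_l) pairs that satisfy l ≥ 2:
n=3 → 5; n=4 → 12; n=5 → 21.
Total orbitals: 5 + 12 + 21 = 38.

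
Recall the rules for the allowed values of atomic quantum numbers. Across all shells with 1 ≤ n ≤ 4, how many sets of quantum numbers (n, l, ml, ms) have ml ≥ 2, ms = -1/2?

Per-shell orbital counts meeting the constraint:
n=3 → 1; n=4 → 3.
Orbitals: 1 + 3 = 4. With ms fixed to -1/2 there is one state per orbital, so 4 states.

4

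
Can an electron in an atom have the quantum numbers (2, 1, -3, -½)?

The magnetic quantum number must satisfy −l ≤ ml ≤ l. With l = 1, ml can only be -1, 0, 1, so ml = -3 is forbidden.

Not allowed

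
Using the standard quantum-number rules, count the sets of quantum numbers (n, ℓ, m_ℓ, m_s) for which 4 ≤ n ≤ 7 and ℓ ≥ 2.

Per-shell orbital counts meeting the constraint:
n=4 → 12; n=5 → 21; n=6 → 32; n=7 → 45.
Orbitals: 12 + 21 + 32 + 45 = 110. Including both spin states (m_s = ±1/2) gives 2 × 110 = 220 states.

220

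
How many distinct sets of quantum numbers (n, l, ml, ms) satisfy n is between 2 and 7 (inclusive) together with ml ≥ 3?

Work shell by shell — for each n, count the (l, ml) pairs that satisfy ml ≥ 3:
n=4 → 1; n=5 → 3; n=6 → 6; n=7 → 10.
Orbitals: 1 + 3 + 6 + 10 = 20. Including both spin states (ms = ±1/2) gives 2 × 20 = 40 states.

40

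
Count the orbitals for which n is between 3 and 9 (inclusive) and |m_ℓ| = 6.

12

Work shell by shell — for each n, count the (ℓ, m_ℓ) pairs that satisfy |m_ℓ| = 6:
n=7 → 2; n=8 → 4; n=9 → 6.
Total orbitals: 2 + 4 + 6 = 12.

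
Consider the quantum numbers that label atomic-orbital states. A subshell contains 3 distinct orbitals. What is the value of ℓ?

2ℓ+1 = 3 gives ℓ = 1.

ℓ = 1 (p)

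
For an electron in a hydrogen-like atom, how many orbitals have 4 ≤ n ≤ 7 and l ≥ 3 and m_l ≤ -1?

Work shell by shell — for each n, count the (l, m_l) pairs that satisfy l ≥ 3 and m_l ≤ -1:
n=4 → 3; n=5 → 7; n=6 → 12; n=7 → 18.
Total orbitals: 3 + 7 + 12 + 18 = 40.

40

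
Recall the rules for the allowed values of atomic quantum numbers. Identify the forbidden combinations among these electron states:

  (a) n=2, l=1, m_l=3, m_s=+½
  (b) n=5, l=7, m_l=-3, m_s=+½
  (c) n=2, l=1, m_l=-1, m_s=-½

(a) and (b)

(a) has |m_l| = 3 > l = 1, violating −l ≤ m_l ≤ l.
(b) has l = 7 ≥ n = 5, violating 0 ≤ l ≤ n−1.
The remaining set (c) satisfies all four rules.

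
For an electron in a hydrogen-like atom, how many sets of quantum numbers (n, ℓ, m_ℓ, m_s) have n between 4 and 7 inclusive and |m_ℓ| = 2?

Count contributing orbitals for each principal shell:
n=4 → 4; n=5 → 6; n=6 → 8; n=7 → 10.
Orbitals: 4 + 6 + 8 + 10 = 28. Including both spin states (m_s = ±1/2) gives 2 × 28 = 56 states.

56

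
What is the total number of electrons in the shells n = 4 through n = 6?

Shell n has n² orbitals: 4²=16 + 5²=25 + 6²=36 = 77 orbitals.
Two spin states per orbital: 2 × 77 = 154 electrons.

154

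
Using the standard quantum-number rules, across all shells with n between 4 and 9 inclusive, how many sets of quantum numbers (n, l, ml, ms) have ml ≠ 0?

Go shell by shell, enumerating (l, ml) with ml ≠ 0:
n=4 → 12; n=5 → 20; n=6 → 30; n=7 → 42; n=8 → 56; n=9 → 72.
Orbitals: 12 + 20 + 30 + 42 + 56 + 72 = 232. Including both spin states (ms = ±1/2) gives 2 × 232 = 464 states.

464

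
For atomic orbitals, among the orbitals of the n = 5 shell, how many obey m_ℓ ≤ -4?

The n = 5 shell has ℓ = 0 through 4; check each.
The (ℓ, m_ℓ) pairs meeting m_ℓ ≤ -4 give: ℓ=4 → 1.
Total orbitals: 1.

1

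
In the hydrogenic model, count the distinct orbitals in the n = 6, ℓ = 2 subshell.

A subshell has 2ℓ+1 orbitals; with ℓ = 2, that's 5.

5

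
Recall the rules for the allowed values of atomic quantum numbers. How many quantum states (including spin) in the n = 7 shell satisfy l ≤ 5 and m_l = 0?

12

For n = 7, l ranges over 0 … 6.
The (l, m_l) pairs meeting l ≤ 5 and m_l = 0 give: l=0 → 1; l=1 → 1; l=2 → 1; l=3 → 1; l=4 → 1; l=5 → 1.
Orbitals: 1 + 1 + 1 + 1 + 1 + 1 = 6. Each orbital carries two spin states, so 6 × 2 = 12 states.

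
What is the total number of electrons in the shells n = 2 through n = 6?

180

Shell n has n² orbitals: 2²=4 + 3²=9 + 4²=16 + 5²=25 + 6²=36 = 90 orbitals.
Two spin states per orbital: 2 × 90 = 180 electrons.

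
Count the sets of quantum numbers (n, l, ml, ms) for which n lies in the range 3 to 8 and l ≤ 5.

316

For each n in the range, tally the orbitals obeying l ≤ 5:
n=3 → 9; n=4 → 16; n=5 → 25; n=6 → 36; n=7 → 36; n=8 → 36.
Orbitals: 9 + 16 + 25 + 36 + 36 + 36 = 158. Including both spin states (ms = ±1/2) gives 2 × 158 = 316 states.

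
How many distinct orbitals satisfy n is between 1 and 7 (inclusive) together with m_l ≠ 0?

Work shell by shell — for each n, count the (l, m_l) pairs that satisfy m_l ≠ 0:
n=2 → 2; n=3 → 6; n=4 → 12; n=5 → 20; n=6 → 30; n=7 → 42.
Total orbitals: 2 + 6 + 12 + 20 + 30 + 42 = 112.

112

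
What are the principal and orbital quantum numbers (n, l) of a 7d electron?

The leading integer gives n = 7; the letter 'd' means l = 2.

n = 7, l = 2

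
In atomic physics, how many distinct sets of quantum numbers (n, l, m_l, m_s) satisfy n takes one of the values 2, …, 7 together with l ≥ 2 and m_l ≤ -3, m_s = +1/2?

Count contributing orbitals for each principal shell:
n=4 → 1; n=5 → 3; n=6 → 6; n=7 → 10.
Orbitals: 1 + 3 + 6 + 10 = 20. With m_s fixed to +1/2 there is one state per orbital, so 20 states.

20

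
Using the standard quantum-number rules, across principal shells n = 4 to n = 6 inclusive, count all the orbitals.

77

Shell n has n² orbitals: 4²=16 + 5²=25 + 6²=36 = 77 orbitals.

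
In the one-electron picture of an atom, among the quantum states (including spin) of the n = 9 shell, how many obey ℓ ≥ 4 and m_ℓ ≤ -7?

6

The n = 9 shell has ℓ = 0 through 8; check each.
Contributions: ℓ=7 → 1; ℓ=8 → 2.
Orbitals: 1 + 2 = 3. Each orbital carries two spin states, so 3 × 2 = 6 states.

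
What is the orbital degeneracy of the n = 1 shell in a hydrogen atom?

The n = 1 shell contains n² = 1² = 1 orbital.

1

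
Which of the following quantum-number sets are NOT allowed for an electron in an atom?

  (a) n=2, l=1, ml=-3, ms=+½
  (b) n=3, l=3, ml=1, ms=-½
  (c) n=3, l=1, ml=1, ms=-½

(a) and (b)

(a) has |ml| = 3 > l = 1, violating −l ≤ ml ≤ l.
(b) has l = 3 ≥ n = 3, violating 0 ≤ l ≤ n−1.
The remaining set (c) satisfies all four rules.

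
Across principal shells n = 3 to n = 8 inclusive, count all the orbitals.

Shell n has n² orbitals: 3²=9 + 4²=16 + 5²=25 + 6²=36 + 7²=49 + 8²=64 = 199 orbitals.

199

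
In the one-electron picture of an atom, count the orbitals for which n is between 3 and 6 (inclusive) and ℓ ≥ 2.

70

Treat each shell separately and count matching orbitals:
n=3 → 5; n=4 → 12; n=5 → 21; n=6 → 32.
Total orbitals: 5 + 12 + 21 + 32 = 70.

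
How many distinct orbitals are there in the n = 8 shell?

64

The n = 8 shell contains n² = 8² = 64 orbitals.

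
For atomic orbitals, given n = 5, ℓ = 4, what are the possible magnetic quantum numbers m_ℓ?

-4, -3, -2, -1, 0, 1, 2, 3, 4

m_ℓ takes every integer from −ℓ to +ℓ. With ℓ = 4 that gives the 9 values -4, -3, -2, -1, 0, 1, 2, 3, 4.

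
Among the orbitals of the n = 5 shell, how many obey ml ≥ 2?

6

Go through l = 0, …, 4 (the values permitted for n = 5).
Contributions: l=2 → 1; l=3 → 2; l=4 → 3.
Total orbitals: 1 + 2 + 3 = 6.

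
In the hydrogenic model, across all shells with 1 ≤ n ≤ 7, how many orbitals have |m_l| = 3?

20

Treat each shell separately and count matching orbitals:
n=4 → 2; n=5 → 4; n=6 → 6; n=7 → 8.
Total orbitals: 2 + 4 + 6 + 8 = 20.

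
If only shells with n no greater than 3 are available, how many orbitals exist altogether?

Total orbitals = 1² + 2² + 3² = 14.

14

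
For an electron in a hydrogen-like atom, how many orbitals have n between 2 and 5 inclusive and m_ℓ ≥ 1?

Work shell by shell — for each n, count the (ℓ, m_ℓ) pairs that satisfy m_ℓ ≥ 1:
n=2 → 1; n=3 → 3; n=4 → 6; n=5 → 10.
Total orbitals: 1 + 3 + 6 + 10 = 20.

20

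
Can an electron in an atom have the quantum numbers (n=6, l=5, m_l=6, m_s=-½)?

No

The magnetic quantum number must satisfy −l ≤ m_l ≤ l. With l = 5, m_l can only be -5, -4, -3, -2, -1, 0, 1, 2, 3, 4, 5, so m_l = 6 is forbidden.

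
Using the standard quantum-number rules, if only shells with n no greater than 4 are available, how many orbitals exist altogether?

Total orbitals = 1² + 2² + 3² + 4² = 30.

30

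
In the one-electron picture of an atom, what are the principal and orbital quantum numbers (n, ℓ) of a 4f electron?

n = 4, ℓ = 3

The leading integer gives n = 4; the letter 'f' means ℓ = 3.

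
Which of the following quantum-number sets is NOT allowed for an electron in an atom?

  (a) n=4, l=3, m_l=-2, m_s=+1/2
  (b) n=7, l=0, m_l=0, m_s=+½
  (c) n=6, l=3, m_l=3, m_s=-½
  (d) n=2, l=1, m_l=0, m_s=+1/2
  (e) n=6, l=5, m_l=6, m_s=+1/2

(e)

(e) has |m_l| = 6 > l = 5, violating −l ≤ m_l ≤ l.
The remaining sets (a), (b), (c), (d) satisfy all four rules.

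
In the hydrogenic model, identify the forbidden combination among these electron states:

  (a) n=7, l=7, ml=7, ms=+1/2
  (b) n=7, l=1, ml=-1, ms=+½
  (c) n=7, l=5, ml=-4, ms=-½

(a)

(a) has l = 7 ≥ n = 7, violating 0 ≤ l ≤ n−1.
The remaining sets (b), (c) satisfy all four rules.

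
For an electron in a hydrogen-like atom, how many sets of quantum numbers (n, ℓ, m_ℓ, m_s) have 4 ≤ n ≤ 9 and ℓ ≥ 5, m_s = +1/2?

130

Per-shell orbital counts meeting the constraint:
n=6 → 11; n=7 → 24; n=8 → 39; n=9 → 56.
Orbitals: 11 + 24 + 39 + 56 = 130. With m_s fixed to +1/2 there is one state per orbital, so 130 states.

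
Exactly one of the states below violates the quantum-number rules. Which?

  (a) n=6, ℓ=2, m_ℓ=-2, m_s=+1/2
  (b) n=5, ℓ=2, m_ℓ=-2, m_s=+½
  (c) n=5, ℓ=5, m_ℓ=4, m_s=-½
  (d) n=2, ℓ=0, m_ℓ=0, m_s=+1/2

(c) has ℓ = 5 ≥ n = 5, violating 0 ≤ ℓ ≤ n−1.
The remaining sets (a), (b), (d) satisfy all four rules.

(c)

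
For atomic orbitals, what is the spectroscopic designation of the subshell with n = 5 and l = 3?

5f

l = 3 corresponds to the letter 'f', so the subshell is 5f.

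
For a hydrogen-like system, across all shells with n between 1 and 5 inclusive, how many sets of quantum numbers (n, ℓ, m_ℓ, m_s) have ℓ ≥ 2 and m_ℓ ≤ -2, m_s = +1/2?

Treat each shell separately and count matching orbitals:
n=3 → 1; n=4 → 3; n=5 → 6.
Orbitals: 1 + 3 + 6 = 10. With m_s fixed to +1/2 there is one state per orbital, so 10 states.

10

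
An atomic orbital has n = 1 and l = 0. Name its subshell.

l = 0 corresponds to the letter 's', so the subshell is 1s.

1s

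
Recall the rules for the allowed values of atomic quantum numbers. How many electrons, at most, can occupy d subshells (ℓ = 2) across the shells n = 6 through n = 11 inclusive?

60

A d subshell (ℓ = 2) exists for every n ≥ 3, so shells n = 6, 7, 8, 9, 10, 11 each contribute one — 6 subshells.
Since each d subshell holds 2(2·2+1) = 10 electrons, the total is 6 × 10 = 60.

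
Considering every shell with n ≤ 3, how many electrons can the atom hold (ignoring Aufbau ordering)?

Total orbitals = 1² + 2² + 3² = 14. Doubling for spin gives 28 electrons.

28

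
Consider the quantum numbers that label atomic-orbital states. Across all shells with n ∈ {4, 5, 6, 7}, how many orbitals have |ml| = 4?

12

For each n in the range, tally the orbitals obeying |ml| = 4:
n=5 → 2; n=6 → 4; n=7 → 6.
Total orbitals: 2 + 4 + 6 = 12.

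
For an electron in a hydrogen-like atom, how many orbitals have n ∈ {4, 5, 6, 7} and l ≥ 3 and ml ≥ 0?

For each n in the range, tally the orbitals obeying l ≥ 3 and ml ≥ 0:
n=4 → 4; n=5 → 9; n=6 → 15; n=7 → 22.
Total orbitals: 4 + 9 + 15 + 22 = 50.

50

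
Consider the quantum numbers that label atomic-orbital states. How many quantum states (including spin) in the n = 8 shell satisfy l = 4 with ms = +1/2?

9

The (l, ml) pairs meeting l = 4 give: l=4 → 9.
Orbitals: 9. With ms fixed to a single value there is one state per orbital, giving 9 states.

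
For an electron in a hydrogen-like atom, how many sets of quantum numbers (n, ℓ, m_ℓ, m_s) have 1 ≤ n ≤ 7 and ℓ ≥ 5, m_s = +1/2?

35

Treat each shell separately and count matching orbitals:
n=6 → 11; n=7 → 24.
Orbitals: 11 + 24 = 35. With m_s fixed to +1/2 there is one state per orbital, so 35 states.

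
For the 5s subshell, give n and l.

The leading integer gives n = 5; the letter 's' means l = 0.

n = 5, l = 0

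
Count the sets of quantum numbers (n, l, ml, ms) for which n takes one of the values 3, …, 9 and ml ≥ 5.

40

Go shell by shell, enumerating (l, ml) with ml ≥ 5:
n=6 → 1; n=7 → 3; n=8 → 6; n=9 → 10.
Orbitals: 1 + 3 + 6 + 10 = 20. Including both spin states (ms = ±1/2) gives 2 × 20 = 40 states.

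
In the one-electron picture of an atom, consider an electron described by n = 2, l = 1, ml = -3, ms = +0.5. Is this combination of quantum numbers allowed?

The magnetic quantum number must satisfy −l ≤ ml ≤ l. With l = 1, ml can only be -1, 0, 1, so ml = -3 is forbidden.

No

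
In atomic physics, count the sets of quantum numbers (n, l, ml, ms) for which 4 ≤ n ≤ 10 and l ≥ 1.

Count contributing orbitals for each principal shell:
n=4 → 15; n=5 → 24; n=6 → 35; n=7 → 48; n=8 → 63; n=9 → 80; n=10 → 99.
Orbitals: 15 + 24 + 35 + 48 + 63 + 80 + 99 = 364. Including both spin states (ms = ±1/2) gives 2 × 364 = 728 states.

728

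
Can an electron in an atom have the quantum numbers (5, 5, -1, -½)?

Not allowed

The orbital quantum number must satisfy 0 ≤ ℓ ≤ n−1. With n = 5 the allowed ℓ values are 0, 1, 2, 3, 4, so ℓ = 5 is out of range.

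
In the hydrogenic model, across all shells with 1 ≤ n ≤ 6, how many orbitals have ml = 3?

6

Go shell by shell, enumerating (l, ml) with ml = 3:
n=4 → 1; n=5 → 2; n=6 → 3.
Total orbitals: 1 + 2 + 3 = 6.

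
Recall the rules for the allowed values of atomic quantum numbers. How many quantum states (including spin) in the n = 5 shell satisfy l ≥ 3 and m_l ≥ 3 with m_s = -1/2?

3

With n = 5 the allowed l are 0, 1, …, 4.
Orbitals with l ≥ 3 and m_l ≥ 3, by l: l=3 → 1; l=4 → 2.
Orbitals: 1 + 2 = 3. With m_s fixed to a single value there is one state per orbital, giving 3 states.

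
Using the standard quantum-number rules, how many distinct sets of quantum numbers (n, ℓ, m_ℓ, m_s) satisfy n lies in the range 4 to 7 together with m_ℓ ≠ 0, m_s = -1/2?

104

Per-shell orbital counts meeting the constraint:
n=4 → 12; n=5 → 20; n=6 → 30; n=7 → 42.
Orbitals: 12 + 20 + 30 + 42 = 104. With m_s fixed to -1/2 there is one state per orbital, so 104 states.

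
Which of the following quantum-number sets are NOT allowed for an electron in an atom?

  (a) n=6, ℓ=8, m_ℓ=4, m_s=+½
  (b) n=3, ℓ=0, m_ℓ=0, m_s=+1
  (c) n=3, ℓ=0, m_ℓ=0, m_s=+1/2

(a) has ℓ = 8 ≥ n = 6, violating 0 ≤ ℓ ≤ n−1.
(b) has m_s = +1, but an electron's spin must be ±1/2.
The remaining set (c) satisfies all four rules.

(a) and (b)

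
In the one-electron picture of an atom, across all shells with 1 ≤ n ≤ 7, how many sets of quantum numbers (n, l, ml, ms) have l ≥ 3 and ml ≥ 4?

Go shell by shell, enumerating (l, ml) with l ≥ 3 and ml ≥ 4:
n=5 → 1; n=6 → 3; n=7 → 6.
Orbitals: 1 + 3 + 6 = 10. Including both spin states (ms = ±1/2) gives 2 × 10 = 20 states.

20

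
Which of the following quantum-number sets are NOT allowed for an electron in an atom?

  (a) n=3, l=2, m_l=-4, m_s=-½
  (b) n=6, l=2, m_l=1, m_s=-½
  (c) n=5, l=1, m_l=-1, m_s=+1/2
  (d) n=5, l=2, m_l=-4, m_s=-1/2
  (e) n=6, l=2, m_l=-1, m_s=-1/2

(a) and (d)

(a) has |m_l| = 4 > l = 2, violating −l ≤ m_l ≤ l.
(d) has |m_l| = 4 > l = 2, violating −l ≤ m_l ≤ l.
The remaining sets (b), (c), (e) satisfy all four rules.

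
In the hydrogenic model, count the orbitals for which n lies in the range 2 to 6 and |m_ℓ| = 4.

6

Treat each shell separately and count matching orbitals:
n=5 → 2; n=6 → 4.
Total orbitals: 2 + 4 = 6.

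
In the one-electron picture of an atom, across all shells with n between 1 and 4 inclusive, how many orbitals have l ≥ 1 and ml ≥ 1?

For each n in the range, tally the orbitals obeying l ≥ 1 and ml ≥ 1:
n=2 → 1; n=3 → 3; n=4 → 6.
Total orbitals: 1 + 3 + 6 = 10.

10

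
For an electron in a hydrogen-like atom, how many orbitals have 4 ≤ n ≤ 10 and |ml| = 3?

56

Go shell by shell, enumerating (l, ml) with |ml| = 3:
n=4 → 2; n=5 → 4; n=6 → 6; n=7 → 8; n=8 → 10; n=9 → 12; n=10 → 14.
Total orbitals: 2 + 4 + 6 + 8 + 10 + 12 + 14 = 56.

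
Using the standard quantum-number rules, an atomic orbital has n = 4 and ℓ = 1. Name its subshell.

4p

ℓ = 1 corresponds to the letter 'p', so the subshell is 4p.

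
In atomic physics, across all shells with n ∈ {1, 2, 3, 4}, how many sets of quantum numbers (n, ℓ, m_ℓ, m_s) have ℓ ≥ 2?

34

Work shell by shell — for each n, count the (ℓ, m_ℓ) pairs that satisfy ℓ ≥ 2:
n=3 → 5; n=4 → 12.
Orbitals: 5 + 12 = 17. Including both spin states (m_s = ±1/2) gives 2 × 17 = 34 states.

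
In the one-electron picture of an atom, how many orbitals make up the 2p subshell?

3

A subshell has 2ℓ+1 orbitals; with ℓ = 1, that's 3.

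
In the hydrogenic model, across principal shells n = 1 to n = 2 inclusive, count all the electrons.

10

Shell n has n² orbitals: 1²=1 + 2²=4 = 5 orbitals.
Two spin states per orbital: 2 × 5 = 10 electrons.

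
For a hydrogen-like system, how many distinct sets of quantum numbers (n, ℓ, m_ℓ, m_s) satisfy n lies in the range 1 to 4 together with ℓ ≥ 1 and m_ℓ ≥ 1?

20

For each n in the range, tally the orbitals obeying ℓ ≥ 1 and m_ℓ ≥ 1:
n=2 → 1; n=3 → 3; n=4 → 6.
Orbitals: 1 + 3 + 6 = 10. Including both spin states (m_s = ±1/2) gives 2 × 10 = 20 states.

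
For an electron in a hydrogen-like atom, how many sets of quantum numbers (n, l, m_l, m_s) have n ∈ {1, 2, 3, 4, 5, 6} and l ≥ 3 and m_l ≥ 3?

20

For each n in the range, tally the orbitals obeying l ≥ 3 and m_l ≥ 3:
n=4 → 1; n=5 → 3; n=6 → 6.
Orbitals: 1 + 3 + 6 = 10. Including both spin states (m_s = ±1/2) gives 2 × 10 = 20 states.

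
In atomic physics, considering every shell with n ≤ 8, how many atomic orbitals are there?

204

Total orbitals = 1² + 2² + 3² + 4² + 5² + 6² + 7² + 8² = 204.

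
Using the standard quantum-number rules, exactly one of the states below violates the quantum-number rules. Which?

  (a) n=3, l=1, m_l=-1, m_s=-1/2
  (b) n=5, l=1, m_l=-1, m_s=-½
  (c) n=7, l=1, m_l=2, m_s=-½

(c) has |m_l| = 2 > l = 1, violating −l ≤ m_l ≤ l.
The remaining sets (a), (b) satisfy all four rules.

(c)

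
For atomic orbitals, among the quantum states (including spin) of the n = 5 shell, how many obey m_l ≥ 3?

6

Orbitals with m_l ≥ 3, by l: l=3 → 1; l=4 → 2.
Orbitals: 1 + 2 = 3. Each orbital carries two spin states, so 3 × 2 = 6 states.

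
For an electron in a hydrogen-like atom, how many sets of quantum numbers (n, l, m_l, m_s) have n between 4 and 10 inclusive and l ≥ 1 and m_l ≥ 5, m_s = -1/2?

Treat each shell separately and count matching orbitals:
n=6 → 1; n=7 → 3; n=8 → 6; n=9 → 10; n=10 → 15.
Orbitals: 1 + 3 + 6 + 10 + 15 = 35. With m_s fixed to -1/2 there is one state per orbital, so 35 states.

35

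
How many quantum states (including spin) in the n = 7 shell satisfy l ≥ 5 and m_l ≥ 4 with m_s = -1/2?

Per l-value: l=5 → 2; l=6 → 3.
Orbitals: 2 + 3 = 5. With m_s fixed to a single value there is one state per orbital, giving 5 states.

5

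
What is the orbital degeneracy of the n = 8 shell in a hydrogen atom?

The n = 8 shell contains n² = 8² = 64 orbitals.

64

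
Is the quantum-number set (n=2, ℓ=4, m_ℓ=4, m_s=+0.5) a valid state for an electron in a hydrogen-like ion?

The orbital quantum number must satisfy 0 ≤ ℓ ≤ n−1. With n = 2 the allowed ℓ values are 0, 1, so ℓ = 4 is out of range.

No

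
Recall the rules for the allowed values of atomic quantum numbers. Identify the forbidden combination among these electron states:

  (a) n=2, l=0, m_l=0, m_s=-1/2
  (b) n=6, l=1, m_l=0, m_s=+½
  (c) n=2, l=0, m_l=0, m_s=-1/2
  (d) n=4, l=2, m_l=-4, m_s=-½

(d)

(d) has |m_l| = 4 > l = 2, violating −l ≤ m_l ≤ l.
The remaining sets (a), (b), (c) satisfy all four rules.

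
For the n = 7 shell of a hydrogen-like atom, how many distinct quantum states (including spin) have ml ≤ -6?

The n = 7 shell has l = 0 through 6; check each.
The (l, ml) pairs meeting ml ≤ -6 give: l=6 → 1.
Orbitals: 1. Each orbital carries two spin states, so 1 × 2 = 2 states.

2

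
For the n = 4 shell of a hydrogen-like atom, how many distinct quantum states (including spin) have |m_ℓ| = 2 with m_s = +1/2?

Per ℓ-value: ℓ=2 → 2; ℓ=3 → 2.
Orbitals: 2 + 2 = 4. With m_s fixed to a single value there is one state per orbital, giving 4 states.

4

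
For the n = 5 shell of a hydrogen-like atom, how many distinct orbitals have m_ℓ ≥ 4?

1

Per ℓ-value: ℓ=4 → 1.
Total orbitals: 1.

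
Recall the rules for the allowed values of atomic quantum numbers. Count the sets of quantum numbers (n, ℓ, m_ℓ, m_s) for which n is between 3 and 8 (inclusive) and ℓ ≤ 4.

Work shell by shell — for each n, count the (ℓ, m_ℓ) pairs that satisfy ℓ ≤ 4:
n=3 → 9; n=4 → 16; n=5 → 25; n=6 → 25; n=7 → 25; n=8 → 25.
Orbitals: 9 + 16 + 25 + 25 + 25 + 25 = 125. Including both spin states (m_s = ±1/2) gives 2 × 125 = 250 states.

250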